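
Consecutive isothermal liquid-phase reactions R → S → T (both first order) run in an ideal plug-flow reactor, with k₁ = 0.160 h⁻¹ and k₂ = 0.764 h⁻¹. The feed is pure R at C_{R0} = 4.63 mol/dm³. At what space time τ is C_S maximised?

For first-order series the maximum of C_S occurs at τ_opt = ln(k₂/k₁)/(k₂−k₁).
= ln(0.764/0.160)/(0.764−0.160) = ln(4.775)/0.6040 = 1.563/0.6040 = 2.59 h.

2.59 h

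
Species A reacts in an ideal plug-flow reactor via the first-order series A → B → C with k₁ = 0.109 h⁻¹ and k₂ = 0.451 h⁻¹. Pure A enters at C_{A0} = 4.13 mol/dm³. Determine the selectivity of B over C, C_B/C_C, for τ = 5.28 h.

0.520

Solving the coupled first-order balances gives C_B(τ) = [k₁/(k₂−k₁)]·C_{A0}·(e^(−k₁τ) − e^(−k₂τ)).
e^(−k₁τ) = e^(−0.109×5.28) = e^(−0.5755) = 0.5624; e^(−k₂τ) = e^(−2.381) = 0.09243.
C_B = 0.109×4.13/(0.451−0.109) × (0.5624−0.09243) = 1.316×0.4700 = 0.6186 mol/dm³.
C_A = C_{A0}e^(−k₁τ) = 2.323 mol/dm³, so C_C = C_{A0}−C_A−C_B = 1.189 mol/dm³; C_B/C_C = 0.520.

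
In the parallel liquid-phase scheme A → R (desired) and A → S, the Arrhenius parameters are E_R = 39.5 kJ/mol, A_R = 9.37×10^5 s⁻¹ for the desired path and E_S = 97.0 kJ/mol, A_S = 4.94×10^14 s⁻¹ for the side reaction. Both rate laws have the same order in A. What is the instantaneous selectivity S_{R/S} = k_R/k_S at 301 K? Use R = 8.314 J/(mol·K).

With equal orders, S_{R/S} = k_R/k_S = (A_R/A_S)·exp[(E_S−E_R)/(RT)].
(E_S−E_R)/(RT) = (97.0−39.5)×10³/(8.314×301) = 57500/2503 = 22.98.
k_R/k_S = (9.37×10^5/4.94×10^14)·exp(22.98) = 1.897×10^-9 × 9.522×10^9 = 18.1.
Since E_R < E_S, lowering the temperature improves selectivity toward R.

18.1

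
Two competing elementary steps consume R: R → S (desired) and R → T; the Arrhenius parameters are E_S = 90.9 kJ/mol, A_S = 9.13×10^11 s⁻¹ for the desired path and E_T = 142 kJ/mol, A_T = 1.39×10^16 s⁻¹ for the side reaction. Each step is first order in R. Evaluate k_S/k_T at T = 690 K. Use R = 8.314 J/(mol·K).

With equal orders, S_{S/T} = k_S/k_T = (A_S/A_T)·exp[(E_T−E_S)/(RT)].
(E_T−E_S)/(RT) = (142−90.9)×10³/(8.314×690) = 51100/5737 = 8.908.
k_S/k_T = (9.13×10^11/1.39×10^16)·exp(8.908) = 6.568×10^-5 × 7388 = 0.485.

0.485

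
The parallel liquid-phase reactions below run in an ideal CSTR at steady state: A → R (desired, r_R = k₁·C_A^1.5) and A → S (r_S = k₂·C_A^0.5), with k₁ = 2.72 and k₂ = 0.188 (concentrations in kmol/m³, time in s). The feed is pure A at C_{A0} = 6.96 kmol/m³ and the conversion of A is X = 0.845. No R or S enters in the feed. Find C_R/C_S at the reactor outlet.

15.6

Exit C_A = C_{A0}(1−X) = 6.96×0.155 = 1.079 kmol/m³.
A CSTR operates uniformly at the exit composition, giving r_R = 3.048 and r_S = 0.1953 (each k·C_A^n at C_A = 1.079).
Overall selectivity = C_R/C_S = r_Rτ/(r_Sτ) = r_R/r_S = 15.6.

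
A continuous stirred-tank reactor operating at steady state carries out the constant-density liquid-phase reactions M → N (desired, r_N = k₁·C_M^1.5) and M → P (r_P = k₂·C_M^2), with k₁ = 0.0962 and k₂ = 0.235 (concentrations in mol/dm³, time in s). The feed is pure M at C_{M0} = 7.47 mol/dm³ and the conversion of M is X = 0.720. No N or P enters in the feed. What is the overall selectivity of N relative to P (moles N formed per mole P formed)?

Exit C_M = C_{M0}(1−X) = 7.47×0.280 = 2.092 mol/dm³.
Rates in a CSTR are evaluated at the outlet concentration: r_N = 0.0962×2.092^1.5 = 0.2910, r_P = 0.235×2.092^2 = 1.028.
Overall selectivity = C_N/C_P = r_Nτ/(r_Pτ) = r_N/r_P = 0.283.

0.283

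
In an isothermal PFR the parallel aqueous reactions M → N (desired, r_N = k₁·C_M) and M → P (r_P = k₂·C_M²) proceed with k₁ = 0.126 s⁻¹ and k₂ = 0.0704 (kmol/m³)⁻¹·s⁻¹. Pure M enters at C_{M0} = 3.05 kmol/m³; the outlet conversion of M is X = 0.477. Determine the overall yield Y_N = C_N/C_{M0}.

0.210

C_M = C_{M0}(1−X) = 1.595 kmol/m³.
Along a PFR/batch, dC_N/dC_M = −r_N/(r_N+r_P) = −k₁/(k₁+k₂·C_M).
Integrating from C_{M0} to C_M: C_N = (0.126/0.0704)·ln[(0.126+0.0704·3.05)/(0.126+0.0704·1.60)] = 1.790·ln(0.3407/0.2383) = 0.6399 kmol/m³.
Y_N = C_N/C_{M0} = 0.6399/3.05 = 0.210.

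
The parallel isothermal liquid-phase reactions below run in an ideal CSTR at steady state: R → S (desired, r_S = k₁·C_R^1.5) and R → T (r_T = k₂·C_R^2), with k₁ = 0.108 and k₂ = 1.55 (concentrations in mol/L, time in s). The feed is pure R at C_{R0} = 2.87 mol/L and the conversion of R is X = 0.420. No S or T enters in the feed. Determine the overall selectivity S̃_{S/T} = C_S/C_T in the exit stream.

0.0540

Exit C_R = C_{R0}(1−X) = 2.87×0.580 = 1.665 mol/L.
Rates in a CSTR are evaluated at the outlet concentration: r_S = 0.108×1.665^1.5 = 0.2319, r_T = 1.55×1.665^2 = 4.295.
Overall selectivity = C_S/C_T = r_Sτ/(r_Tτ) = r_S/r_T = 0.0540.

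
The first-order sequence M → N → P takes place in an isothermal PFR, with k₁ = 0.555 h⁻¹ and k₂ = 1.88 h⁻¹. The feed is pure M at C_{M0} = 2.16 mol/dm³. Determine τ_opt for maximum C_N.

Setting dC_N/dτ = 0 gives τ_opt = ln(k₂/k₁)/(k₂−k₁).
= ln(1.88/0.555)/(1.88−0.555) = ln(3.387)/1.325 = 1.220/1.325 = 0.921 h.

0.921 h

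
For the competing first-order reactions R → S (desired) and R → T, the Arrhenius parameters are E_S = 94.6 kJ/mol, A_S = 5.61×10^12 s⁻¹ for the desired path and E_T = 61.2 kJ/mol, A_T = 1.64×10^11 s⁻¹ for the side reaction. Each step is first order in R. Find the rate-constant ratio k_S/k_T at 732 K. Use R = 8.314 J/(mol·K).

0.141

k_S/k_T = (A_S/A_T)·exp[−(E_S−E_T)/(RT)] = (A_S/A_T)·exp[(E_T−E_S)/(RT)].
(E_T−E_S)/(RT) = (61.2−94.6)×10³/(8.314×732) = -33400/6086 = -5.488.
k_S/k_T = (5.61×10^12/1.64×10^11)·exp(-5.488) = 34.21 × 0.004136 = 0.141.
Since E_S > E_T, raising the temperature improves selectivity toward S.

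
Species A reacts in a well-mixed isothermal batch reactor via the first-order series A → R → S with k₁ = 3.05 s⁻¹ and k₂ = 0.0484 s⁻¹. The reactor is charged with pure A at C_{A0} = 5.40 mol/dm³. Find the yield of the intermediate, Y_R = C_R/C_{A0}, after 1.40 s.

0.935

Solving the coupled first-order balances gives C_R(t) = [k₁/(k₂−k₁)]·C_{A0}·(e^(−k₁t) − e^(−k₂t)).
e^(−k₁t) = e^(−3.05×1.40) = e^(−4.270) = 0.01398; e^(−k₂t) = e^(−0.06776) = 0.9345.
C_R = 3.05×5.40/(0.0484−3.05) × (0.01398−0.9345) = (-5.487)×(-0.9205) = 5.051 mol/dm³.
Y_R = C_R/C_{A0} = 5.051/5.40 = 0.935.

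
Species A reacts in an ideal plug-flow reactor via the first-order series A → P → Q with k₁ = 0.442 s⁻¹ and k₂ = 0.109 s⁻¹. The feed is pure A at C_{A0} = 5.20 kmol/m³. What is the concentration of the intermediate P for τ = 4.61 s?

For first-order series with pure A initially, C_P(τ) = k₁C_{A0}/(k₂−k₁)·(e^(−k₁τ) − e^(−k₂τ)).
e^(−k₁τ) = e^(−0.442×4.61) = e^(−2.038) = 0.1303; e^(−k₂τ) = e^(−0.5025) = 0.6050.
C_P = 0.442×5.20/(0.109−0.442) × (0.1303−0.6050) = (-6.902)×(-0.4747) = 3.276 kmol/m³.

3.28 kmol/m³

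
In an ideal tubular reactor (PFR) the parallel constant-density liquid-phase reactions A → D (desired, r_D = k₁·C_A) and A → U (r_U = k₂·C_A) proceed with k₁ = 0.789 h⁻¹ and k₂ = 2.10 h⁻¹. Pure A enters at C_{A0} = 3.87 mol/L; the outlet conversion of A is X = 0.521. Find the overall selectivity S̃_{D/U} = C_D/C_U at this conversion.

C_A = C_{A0}(1−X) = 1.854 mol/L.
Both paths are first order in A, so the instantaneous fraction to D is constant: dC_D/d(−C_A) = k₁/(k₁+k₂) = 0.2731.
C_D = 0.2731·(C_{A0}−C_A) = 0.2731×2.016 = 0.551 mol/L.
C_U = (C_{A0}−C_A)−C_D = 1.466 mol/L; S̃_{D/U} = 0.5507/1.466 = 0.376.

0.376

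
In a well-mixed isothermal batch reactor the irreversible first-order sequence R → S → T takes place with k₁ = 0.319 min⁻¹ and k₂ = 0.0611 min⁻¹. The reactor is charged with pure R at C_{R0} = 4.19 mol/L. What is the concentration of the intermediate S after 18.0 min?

The intermediate concentration in a first-order A→B→C sequence is C_S = k₁C_{R0}(e^(−k₁t) − e^(−k₂t))/(k₂−k₁).
e^(−k₁t) = e^(−0.319×18.0) = e^(−5.742) = 0.003208; e^(−k₂t) = e^(−1.100) = 0.3329.
C_S = 0.319×4.19/(0.0611−0.319) × (0.003208−0.3329) = (-5.183)×(-0.3297) = 1.709 mol/L.

1.71 mol/L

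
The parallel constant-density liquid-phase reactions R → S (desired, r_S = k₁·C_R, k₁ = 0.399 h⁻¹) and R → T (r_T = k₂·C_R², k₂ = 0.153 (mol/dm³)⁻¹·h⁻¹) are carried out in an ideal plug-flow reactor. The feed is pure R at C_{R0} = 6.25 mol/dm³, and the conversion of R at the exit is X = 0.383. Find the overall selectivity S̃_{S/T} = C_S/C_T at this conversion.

C_R = C_{R0}(1−X) = 3.856 mol/dm³.
Along a PFR/batch, dC_S/dC_R = −r_S/(r_S+r_T) = −k₁/(k₁+k₂·C_R).
Integrating from C_{R0} to C_R: C_S = (0.399/0.153)·ln[(0.399+0.153·6.25)/(0.399+0.153·3.86)] = 2.608·ln(1.355/0.9890) = 0.8216 mol/dm³.
C_T = (C_{R0}−C_R)−C_S = 1.572 mol/dm³; S̃_{S/T} = 0.8216/1.572 = 0.523.

0.523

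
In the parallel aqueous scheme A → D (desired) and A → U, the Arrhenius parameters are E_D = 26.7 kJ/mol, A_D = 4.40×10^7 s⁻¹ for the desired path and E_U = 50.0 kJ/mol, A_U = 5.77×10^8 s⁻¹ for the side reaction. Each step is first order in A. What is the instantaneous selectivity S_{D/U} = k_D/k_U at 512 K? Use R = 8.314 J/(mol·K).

With equal orders, S_{D/U} = k_D/k_U = (A_D/A_U)·exp[(E_U−E_D)/(RT)].
(E_U−E_D)/(RT) = (50.0−26.7)×10³/(8.314×512) = 23300/4257 = 5.474.
k_D/k_U = (4.40×10^7/5.77×10^8)·exp(5.474) = 0.07626 × 238.3 = 18.2.
Since E_D < E_U, lowering the temperature improves selectivity toward D.

18.2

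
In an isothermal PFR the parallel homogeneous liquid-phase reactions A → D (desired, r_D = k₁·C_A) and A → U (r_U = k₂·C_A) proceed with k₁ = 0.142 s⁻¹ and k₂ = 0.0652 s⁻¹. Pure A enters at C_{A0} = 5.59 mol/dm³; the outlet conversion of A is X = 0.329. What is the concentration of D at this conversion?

C_A = C_{A0}(1−X) = 3.751 mol/dm³.
Both paths are first order in A, so the instantaneous fraction to D is constant: dC_D/d(−C_A) = k₁/(k₁+k₂) = 0.6853.
C_D = 0.6853·(C_{A0}−C_A) = 0.6853×1.839 = 1.26 mol/dm³.

1.26 mol/dm³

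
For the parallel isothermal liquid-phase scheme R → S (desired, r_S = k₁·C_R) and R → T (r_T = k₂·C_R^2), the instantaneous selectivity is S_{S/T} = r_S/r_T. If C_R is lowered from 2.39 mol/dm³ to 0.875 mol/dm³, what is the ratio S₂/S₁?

2.73

S_{S/T} = (k₁/k₂)·C_R⁻¹, so S₂/S₁ = (C_{R,2}/C_{R,1})⁻¹.
= 2.39/0.875 = 2.73.
Selectivity toward S rises as C_R falls — low-concentration operation is favoured.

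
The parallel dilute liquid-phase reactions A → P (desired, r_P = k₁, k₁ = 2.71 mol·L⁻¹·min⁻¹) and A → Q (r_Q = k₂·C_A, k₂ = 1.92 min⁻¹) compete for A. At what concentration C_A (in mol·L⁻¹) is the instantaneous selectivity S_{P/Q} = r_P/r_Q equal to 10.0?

0.141 mol·L⁻¹

S_{P/Q} = (k₁/k₂)·C_A⁻¹ ⇒ C_A = (S·k₂/k₁)^(-1).
= (10.0×1.92/2.71)^(-1) = (7.085)^(-1) = 0.141 mol·L⁻¹.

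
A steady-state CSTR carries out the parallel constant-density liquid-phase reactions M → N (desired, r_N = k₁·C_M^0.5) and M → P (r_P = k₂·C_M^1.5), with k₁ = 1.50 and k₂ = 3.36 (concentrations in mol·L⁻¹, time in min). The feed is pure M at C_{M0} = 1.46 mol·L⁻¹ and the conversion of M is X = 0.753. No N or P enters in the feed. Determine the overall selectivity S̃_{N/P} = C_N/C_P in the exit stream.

Exit C_M = C_{M0}(1−X) = 1.46×0.247 = 0.3606 mol·L⁻¹.
A CSTR operates uniformly at the exit composition, giving r_N = 0.9008 and r_P = 0.7276 (each k·C_M^n at C_M = 0.3606).
Overall selectivity = C_N/C_P = r_Nτ/(r_Pτ) = r_N/r_P = 1.24.

1.24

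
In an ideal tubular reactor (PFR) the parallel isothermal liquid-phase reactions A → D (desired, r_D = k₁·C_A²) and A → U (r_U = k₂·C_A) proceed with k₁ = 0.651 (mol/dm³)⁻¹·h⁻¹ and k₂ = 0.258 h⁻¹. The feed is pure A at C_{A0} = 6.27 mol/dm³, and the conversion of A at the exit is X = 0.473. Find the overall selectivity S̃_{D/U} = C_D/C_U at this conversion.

11.7

C_A = C_{A0}(1−X) = 3.304 mol/dm³.
Along a PFR/batch, dC_U/dC_A = −r_U/(r_D+r_U) = −k₂/(k₂+k₁·C_A).
Integrating from C_{A0} to C_A: C_U = (0.258/0.651)·ln[(0.258+0.651·6.27)/(0.258+0.651·3.30)] = 0.3963·ln(4.340/2.409) = 0.2333 mol/dm³.
Then C_D = (C_{A0}−C_A) − C_U = 2.966 − 0.2333 = 2.732 mol/dm³.
S̃_{D/U} = C_D/C_U = 2.732/0.2333 = 11.7.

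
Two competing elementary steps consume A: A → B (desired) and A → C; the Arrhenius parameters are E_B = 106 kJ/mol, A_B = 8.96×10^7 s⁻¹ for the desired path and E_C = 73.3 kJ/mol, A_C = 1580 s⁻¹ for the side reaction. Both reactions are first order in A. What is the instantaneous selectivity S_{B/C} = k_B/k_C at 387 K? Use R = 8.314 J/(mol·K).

With equal orders, S_{B/C} = k_B/k_C = (A_B/A_C)·exp[(E_C−E_B)/(RT)].
(E_C−E_B)/(RT) = (73.3−106)×10³/(8.314×387) = -32700/3218 = -10.16.
k_B/k_C = (8.96×10^7/1580)·exp(-10.16) = 56709 × 3.857×10^-5 = 2.19.
Since E_B > E_C, raising the temperature improves selectivity toward B.

2.19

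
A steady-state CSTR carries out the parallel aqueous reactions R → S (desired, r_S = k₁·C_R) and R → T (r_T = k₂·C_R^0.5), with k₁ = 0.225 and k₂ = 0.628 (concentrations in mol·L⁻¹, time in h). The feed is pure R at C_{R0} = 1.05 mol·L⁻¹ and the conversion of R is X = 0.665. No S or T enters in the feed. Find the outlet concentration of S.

0.122 mol·L⁻¹

Exit C_R = C_{R0}(1−X) = 1.05×0.335 = 0.3517 mol·L⁻¹.
In a CSTR the entire volume is at exit conditions, so r_S = 0.225×0.3517 = 0.07914 and r_T = 0.628×0.3517^0.5 = 0.3725.
Fraction of consumed R going to S: r_S/(r_S+r_T) = 0.1753.
C_S = 0.1753·C_{R0}·X = 0.1753×1.05×0.665 = 0.122 mol·L⁻¹.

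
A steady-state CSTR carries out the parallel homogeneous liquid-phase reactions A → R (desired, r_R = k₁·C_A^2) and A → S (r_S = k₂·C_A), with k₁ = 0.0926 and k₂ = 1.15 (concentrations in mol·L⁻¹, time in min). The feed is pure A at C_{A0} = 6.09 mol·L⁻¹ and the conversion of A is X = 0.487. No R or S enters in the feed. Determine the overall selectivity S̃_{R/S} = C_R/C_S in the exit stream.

Exit C_A = C_{A0}(1−X) = 6.09×0.513 = 3.124 mol·L⁻¹.
In a CSTR the entire volume is at exit conditions, so r_R = 0.0926×3.124^2 = 0.9038 and r_S = 1.15×3.124 = 3.593.
Overall selectivity = C_R/C_S = r_Rτ/(r_Sτ) = r_R/r_S = 0.252.

0.252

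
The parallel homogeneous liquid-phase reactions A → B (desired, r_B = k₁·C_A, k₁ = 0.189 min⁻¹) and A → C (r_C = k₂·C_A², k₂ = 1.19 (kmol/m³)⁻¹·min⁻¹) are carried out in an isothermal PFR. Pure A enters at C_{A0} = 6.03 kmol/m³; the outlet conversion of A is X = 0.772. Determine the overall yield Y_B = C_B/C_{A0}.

0.0367

C_A = C_{A0}(1−X) = 1.375 kmol/m³.
Along a PFR/batch, dC_B/dC_A = −r_B/(r_B+r_C) = −k₁/(k₁+k₂·C_A).
Integrating from C_{A0} to C_A: C_B = (0.189/1.19)·ln[(0.189+1.19·6.03)/(0.189+1.19·1.37)] = 0.1588·ln(7.365/1.825) = 0.2216 kmol/m³.
Y_B = C_B/C_{A0} = 0.2216/6.03 = 0.0367.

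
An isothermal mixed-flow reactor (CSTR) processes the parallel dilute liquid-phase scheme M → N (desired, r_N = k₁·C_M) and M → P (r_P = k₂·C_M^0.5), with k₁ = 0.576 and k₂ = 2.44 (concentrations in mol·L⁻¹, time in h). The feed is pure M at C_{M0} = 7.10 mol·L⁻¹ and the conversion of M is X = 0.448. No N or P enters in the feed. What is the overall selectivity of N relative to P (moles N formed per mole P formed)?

0.467

Exit C_M = C_{M0}(1−X) = 7.10×0.552 = 3.919 mol·L⁻¹.
In a CSTR the entire volume is at exit conditions, so r_N = 0.576×3.919 = 2.257 and r_P = 2.44×3.919^0.5 = 4.830.
Overall selectivity = C_N/C_P = r_Nτ/(r_Pτ) = r_N/r_P = 0.467.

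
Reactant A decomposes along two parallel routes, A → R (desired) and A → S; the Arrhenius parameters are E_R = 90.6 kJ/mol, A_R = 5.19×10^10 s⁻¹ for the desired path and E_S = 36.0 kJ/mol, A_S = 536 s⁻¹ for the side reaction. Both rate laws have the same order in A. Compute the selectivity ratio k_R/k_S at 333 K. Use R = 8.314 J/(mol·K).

Since both paths have the same order in A, the concentration cancels and S_{R/S} = k_R/k_S = (A_R/A_S)·exp[(E_S−E_R)/(RT)].
(E_S−E_R)/(RT) = (36.0−90.6)×10³/(8.314×333) = -54600/2769 = -19.72.
k_R/k_S = (5.19×10^10/536)·exp(-19.72) = 9.683×10^7 × 2.723×10^-9 = 0.264.
Since E_R > E_S, raising the temperature improves selectivity toward R.

0.264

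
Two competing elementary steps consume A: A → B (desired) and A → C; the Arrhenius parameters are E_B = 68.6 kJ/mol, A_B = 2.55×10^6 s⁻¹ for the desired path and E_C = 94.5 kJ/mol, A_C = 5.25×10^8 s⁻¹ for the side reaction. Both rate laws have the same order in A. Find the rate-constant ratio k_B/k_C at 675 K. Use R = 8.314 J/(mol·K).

0.491

With equal orders, S_{B/C} = k_B/k_C = (A_B/A_C)·exp[(E_C−E_B)/(RT)].
(E_C−E_B)/(RT) = (94.5−68.6)×10³/(8.314×675) = 25900/5612 = 4.615.
k_B/k_C = (2.55×10^6/5.25×10^8)·exp(4.615) = 0.004857 × 101.0 = 0.491.
Since E_B < E_C, lowering the temperature improves selectivity toward B.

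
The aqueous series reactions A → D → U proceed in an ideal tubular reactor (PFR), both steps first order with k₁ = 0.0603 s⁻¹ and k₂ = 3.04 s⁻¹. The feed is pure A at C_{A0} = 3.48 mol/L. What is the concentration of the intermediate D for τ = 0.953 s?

0.0626 mol/L

Solving the coupled first-order balances gives C_D(τ) = [k₁/(k₂−k₁)]·C_{A0}·(e^(−k₁τ) − e^(−k₂τ)).
e^(−k₁τ) = e^(−0.0603×0.953) = e^(−0.05747) = 0.9442; e^(−k₂τ) = e^(−2.897) = 0.05518.
C_D = 0.0603×3.48/(3.04−0.0603) × (0.9442−0.05518) = 0.07042×0.8890 = 0.06261 mol/L.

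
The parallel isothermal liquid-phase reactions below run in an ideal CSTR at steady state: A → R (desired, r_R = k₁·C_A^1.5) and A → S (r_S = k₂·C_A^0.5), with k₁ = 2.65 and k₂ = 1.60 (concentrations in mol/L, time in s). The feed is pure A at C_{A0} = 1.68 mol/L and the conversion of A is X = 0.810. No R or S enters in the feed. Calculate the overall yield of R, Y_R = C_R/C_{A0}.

0.280

Exit C_A = C_{A0}(1−X) = 1.68×0.190 = 0.3192 mol/L.
A CSTR operates uniformly at the exit composition, giving r_R = 0.4779 and r_S = 0.9040 (each k·C_A^n at C_A = 0.3192).
Fraction of consumed A going to R: r_R/(r_R+r_S) = 0.3458.
C_R = 0.3458·C_{A0}·X = 0.3458×1.68×0.810 = 0.471 mol/L; Y_R = C_R/C_{A0} = 0.280.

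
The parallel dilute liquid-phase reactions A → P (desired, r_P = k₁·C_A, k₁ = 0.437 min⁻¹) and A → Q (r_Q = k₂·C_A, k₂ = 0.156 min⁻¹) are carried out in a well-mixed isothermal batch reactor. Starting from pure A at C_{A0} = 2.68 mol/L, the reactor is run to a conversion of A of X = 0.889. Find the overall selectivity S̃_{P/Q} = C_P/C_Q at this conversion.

2.80

C_A = C_{A0}(1−X) = 0.2975 mol/L.
Both paths are first order in A, so the instantaneous fraction to P is constant: dC_P/d(−C_A) = k₁/(k₁+k₂) = 0.7369.
C_P = 0.7369·(C_{A0}−C_A) = 0.7369×2.383 = 1.76 mol/L.
C_Q = (C_{A0}−C_A)−C_P = 0.6268 mol/L; S̃_{P/Q} = 1.756/0.6268 = 2.80.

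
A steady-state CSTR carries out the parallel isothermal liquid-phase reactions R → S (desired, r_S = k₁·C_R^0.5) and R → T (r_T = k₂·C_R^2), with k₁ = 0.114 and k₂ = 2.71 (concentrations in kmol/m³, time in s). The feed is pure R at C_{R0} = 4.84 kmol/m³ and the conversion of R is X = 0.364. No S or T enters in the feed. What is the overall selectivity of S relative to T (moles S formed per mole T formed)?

Exit C_R = C_{R0}(1−X) = 4.84×0.636 = 3.078 kmol/m³.
A CSTR operates uniformly at the exit composition, giving r_S = 0.2000 and r_T = 25.68 (each k·C_R^n at C_R = 3.078).
Overall selectivity = C_S/C_T = r_Sτ/(r_Tτ) = r_S/r_T = 0.00779.

0.00779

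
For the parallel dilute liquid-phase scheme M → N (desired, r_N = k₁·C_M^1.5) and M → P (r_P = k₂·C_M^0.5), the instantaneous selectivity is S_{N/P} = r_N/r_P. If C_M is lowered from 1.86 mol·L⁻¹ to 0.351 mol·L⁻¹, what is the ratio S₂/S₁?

0.189

S_{N/P} = (k₁/k₂)·C_M, so S₂/S₁ = (C_{M,2}/C_{M,1}).
= 0.351/1.86 = 0.189.
Selectivity toward N falls as C_M falls — high-concentration operation is favoured.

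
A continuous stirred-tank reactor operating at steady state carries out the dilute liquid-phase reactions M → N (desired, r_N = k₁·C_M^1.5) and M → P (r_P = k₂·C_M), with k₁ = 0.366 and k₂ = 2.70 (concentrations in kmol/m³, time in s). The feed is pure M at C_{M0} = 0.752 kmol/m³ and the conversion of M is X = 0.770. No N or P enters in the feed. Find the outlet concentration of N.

0.0309 kmol/m³

Exit C_M = C_{M0}(1−X) = 0.752×0.230 = 0.1730 kmol/m³.
A CSTR operates uniformly at the exit composition, giving r_N = 0.02633 and r_P = 0.4670 (each k·C_M^n at C_M = 0.1730).
Fraction of consumed M going to N: r_N/(r_N+r_P) = 0.05337.
C_N = 0.05337·C_{M0}·X = 0.05337×0.752×0.770 = 0.0309 kmol/m³.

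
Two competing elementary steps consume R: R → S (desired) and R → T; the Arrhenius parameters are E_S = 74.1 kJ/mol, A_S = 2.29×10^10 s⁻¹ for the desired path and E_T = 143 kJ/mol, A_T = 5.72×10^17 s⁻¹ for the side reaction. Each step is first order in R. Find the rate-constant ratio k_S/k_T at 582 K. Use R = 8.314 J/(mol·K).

0.0612

Since both paths have the same order in R, the concentration cancels and S_{S/T} = k_S/k_T = (A_S/A_T)·exp[(E_T−E_S)/(RT)].
(E_T−E_S)/(RT) = (143−74.1)×10³/(8.314×582) = 68900/4839 = 14.24.
k_S/k_T = (2.29×10^10/5.72×10^17)·exp(14.24) = 4.003×10^-8 × 1.528×10^6 = 0.0612.
Since E_S < E_T, lowering the temperature improves selectivity toward S.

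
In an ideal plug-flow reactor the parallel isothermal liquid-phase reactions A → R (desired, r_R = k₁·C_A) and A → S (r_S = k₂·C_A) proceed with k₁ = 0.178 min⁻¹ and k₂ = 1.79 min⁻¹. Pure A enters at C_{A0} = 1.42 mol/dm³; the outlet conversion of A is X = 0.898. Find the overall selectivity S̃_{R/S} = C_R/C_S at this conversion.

C_A = C_{A0}(1−X) = 0.1448 mol/dm³.
Both paths are first order in A, so the instantaneous fraction to R is constant: dC_R/d(−C_A) = k₁/(k₁+k₂) = 0.09045.
C_R = 0.09045·(C_{A0}−C_A) = 0.09045×1.275 = 0.115 mol/dm³.
C_S = (C_{A0}−C_A)−C_R = 1.160 mol/dm³; S̃_{R/S} = 0.1153/1.160 = 0.0994.

0.0994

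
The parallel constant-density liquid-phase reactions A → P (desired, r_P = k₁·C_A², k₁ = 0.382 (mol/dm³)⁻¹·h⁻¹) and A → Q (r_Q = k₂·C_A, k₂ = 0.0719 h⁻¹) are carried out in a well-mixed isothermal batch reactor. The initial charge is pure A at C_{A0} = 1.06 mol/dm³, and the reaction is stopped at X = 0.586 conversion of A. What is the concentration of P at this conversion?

0.492 mol/dm³

C_A = C_{A0}(1−X) = 0.4388 mol/dm³.
Along a PFR/batch, dC_Q/dC_A = −r_Q/(r_P+r_Q) = −k₂/(k₂+k₁·C_A).
Integrating from C_{A0} to C_A: C_Q = (0.0719/0.382)·ln[(0.0719+0.382·1.06)/(0.0719+0.382·0.439)] = 0.1882·ln(0.4768/0.2395) = 0.1296 mol/dm³.
Then C_P = (C_{A0}−C_A) − C_Q = 0.6212 − 0.1296 = 0.4916 mol/dm³.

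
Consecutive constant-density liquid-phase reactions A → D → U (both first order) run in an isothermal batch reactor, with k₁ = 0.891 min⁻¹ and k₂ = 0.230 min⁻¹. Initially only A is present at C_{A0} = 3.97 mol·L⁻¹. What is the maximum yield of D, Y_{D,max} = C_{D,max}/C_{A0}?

0.624

For a first-order series the maximum intermediate yield is C_{D,max}/C_{A0} = (k₁/k₂)^[k₂/(k₂−k₁)].
= (0.891/0.230)^(0.230/(0.230−0.891)) = (3.874)^(-0.3480) = 0.6242.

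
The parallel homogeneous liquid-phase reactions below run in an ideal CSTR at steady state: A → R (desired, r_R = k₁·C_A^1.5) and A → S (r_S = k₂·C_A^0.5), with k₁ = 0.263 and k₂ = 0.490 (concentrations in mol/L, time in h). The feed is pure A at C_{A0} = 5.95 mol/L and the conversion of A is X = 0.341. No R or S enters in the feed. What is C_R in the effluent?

1.38 mol/L

Exit C_A = C_{A0}(1−X) = 5.95×0.659 = 3.921 mol/L.
In a CSTR the entire volume is at exit conditions, so r_R = 0.263×3.921^1.5 = 2.042 and r_S = 0.490×3.921^0.5 = 0.9703.
Fraction of consumed A going to R: r_R/(r_R+r_S) = 0.6779.
C_R = 0.6779·C_{A0}·X = 0.6779×5.95×0.341 = 1.38 mol/L.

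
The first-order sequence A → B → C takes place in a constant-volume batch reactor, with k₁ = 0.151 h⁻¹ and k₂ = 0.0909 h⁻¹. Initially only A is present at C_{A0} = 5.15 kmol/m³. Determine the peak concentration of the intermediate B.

2.39 kmol/m³

For a first-order series the maximum intermediate yield is C_{B,max}/C_{A0} = (k₁/k₂)^[k₂/(k₂−k₁)].
= (0.151/0.0909)^(0.0909/(0.0909−0.151)) = (1.661)^(-1.512) = 0.4641.
C_{B,max} = 0.4641×5.15 = 2.39 kmol/m³.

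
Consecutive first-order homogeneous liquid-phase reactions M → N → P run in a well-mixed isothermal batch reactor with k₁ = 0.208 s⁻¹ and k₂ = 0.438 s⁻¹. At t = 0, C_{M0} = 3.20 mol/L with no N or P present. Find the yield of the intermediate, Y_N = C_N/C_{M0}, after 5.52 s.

0.206

Solving the coupled first-order balances gives C_N(t) = [k₁/(k₂−k₁)]·C_{M0}·(e^(−k₁t) − e^(−k₂t)).
e^(−k₁t) = e^(−0.208×5.52) = e^(−1.148) = 0.3172; e^(−k₂t) = e^(−2.418) = 0.08912.
C_N = 0.208×3.20/(0.438−0.208) × (0.3172−0.08912) = 2.894×0.2281 = 0.6601 mol/L.
Y_N = C_N/C_{M0} = 0.6601/3.20 = 0.206.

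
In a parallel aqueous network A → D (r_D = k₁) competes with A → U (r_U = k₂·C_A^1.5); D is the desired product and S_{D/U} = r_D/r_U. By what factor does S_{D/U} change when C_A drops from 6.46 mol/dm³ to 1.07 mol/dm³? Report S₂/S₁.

14.8

S_{D/U} = (k₁/k₂)·C_A^-1.5, so S₂/S₁ = (C_{A,2}/C_{A,1})^-1.5.
= (1.07/6.46)^(-1.5) = (0.1656)^(-1.5) = 14.8.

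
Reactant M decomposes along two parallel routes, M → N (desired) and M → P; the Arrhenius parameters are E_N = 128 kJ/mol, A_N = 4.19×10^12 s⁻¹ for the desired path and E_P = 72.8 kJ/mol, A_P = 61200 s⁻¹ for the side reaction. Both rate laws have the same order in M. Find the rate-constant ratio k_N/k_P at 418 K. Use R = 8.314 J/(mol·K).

8.65

k_N/k_P = (A_N/A_P)·exp[−(E_N−E_P)/(RT)] = (A_N/A_P)·exp[(E_P−E_N)/(RT)].
(E_P−E_N)/(RT) = (72.8−128)×10³/(8.314×418) = -55200/3475 = -15.88.
k_N/k_P = (4.19×10^12/61200)·exp(-15.88) = 6.846×10^7 × 1.264×10^-7 = 8.65.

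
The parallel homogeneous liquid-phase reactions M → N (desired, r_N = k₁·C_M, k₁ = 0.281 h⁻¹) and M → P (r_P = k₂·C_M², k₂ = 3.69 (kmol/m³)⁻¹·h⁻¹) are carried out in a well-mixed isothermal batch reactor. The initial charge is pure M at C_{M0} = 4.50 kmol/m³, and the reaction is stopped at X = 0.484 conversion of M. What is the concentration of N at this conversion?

C_M = C_{M0}(1−X) = 2.322 kmol/m³.
Along a PFR/batch, dC_N/dC_M = −r_N/(r_N+r_P) = −k₁/(k₁+k₂·C_M).
Integrating from C_{M0} to C_M: C_N = (0.281/3.69)·ln[(0.281+3.69·4.50)/(0.281+3.69·2.32)] = 0.07615·ln(16.89/8.849) = 0.04921 kmol/m³.

0.0492 kmol/m³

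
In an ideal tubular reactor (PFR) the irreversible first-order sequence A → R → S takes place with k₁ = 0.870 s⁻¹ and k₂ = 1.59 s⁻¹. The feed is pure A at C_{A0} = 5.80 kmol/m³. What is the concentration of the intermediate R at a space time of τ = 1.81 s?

Solving the coupled first-order balances gives C_R(τ) = [k₁/(k₂−k₁)]·C_{A0}·(e^(−k₁τ) − e^(−k₂τ)).
e^(−k₁τ) = e^(−0.870×1.81) = e^(−1.575) = 0.2071; e^(−k₂τ) = e^(−2.878) = 0.05625.
C_R = 0.870×5.80/(1.59−0.870) × (0.2071−0.05625) = 7.008×0.1508 = 1.057 kmol/m³.

1.06 kmol/m³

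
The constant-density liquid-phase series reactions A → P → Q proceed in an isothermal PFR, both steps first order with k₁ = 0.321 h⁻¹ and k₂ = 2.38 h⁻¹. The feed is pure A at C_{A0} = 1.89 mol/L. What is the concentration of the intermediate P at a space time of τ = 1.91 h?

0.156 mol/L

The intermediate concentration in a first-order A→B→C sequence is C_P = k₁C_{A0}(e^(−k₁τ) − e^(−k₂τ))/(k₂−k₁).
e^(−k₁τ) = e^(−0.321×1.91) = e^(−0.6131) = 0.5417; e^(−k₂τ) = e^(−4.546) = 0.01061.
C_P = 0.321×1.89/(2.38−0.321) × (0.5417−0.01061) = 0.2947×0.5311 = 0.1565 mol/L.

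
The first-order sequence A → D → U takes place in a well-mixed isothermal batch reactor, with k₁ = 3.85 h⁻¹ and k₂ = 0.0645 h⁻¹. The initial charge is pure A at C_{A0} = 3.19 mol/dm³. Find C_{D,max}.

2.98 mol/dm³

Evaluating C_D at t_opt = ln(k₂/k₁)/(k₂−k₁) gives C_{D,max}/C_{A0} = (k₁/k₂)^[k₂/(k₂−k₁)].
= (3.85/0.0645)^(0.0645/(0.0645−3.85)) = (59.69)^(-0.01704) = 0.9327.
C_{D,max} = 0.9327×3.19 = 2.98 mol/dm³.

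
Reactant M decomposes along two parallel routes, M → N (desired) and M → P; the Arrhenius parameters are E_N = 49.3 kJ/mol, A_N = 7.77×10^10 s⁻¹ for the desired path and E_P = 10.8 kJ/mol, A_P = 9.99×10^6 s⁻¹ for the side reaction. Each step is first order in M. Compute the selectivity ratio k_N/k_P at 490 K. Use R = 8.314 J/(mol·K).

0.612

k_N/k_P = (A_N/A_P)·exp[−(E_N−E_P)/(RT)] = (A_N/A_P)·exp[(E_P−E_N)/(RT)].
(E_P−E_N)/(RT) = (10.8−49.3)×10³/(8.314×490) = -38500/4074 = -9.450.
k_N/k_P = (7.77×10^10/9.99×10^6)·exp(-9.450) = 7778 × 7.865×10^-5 = 0.612.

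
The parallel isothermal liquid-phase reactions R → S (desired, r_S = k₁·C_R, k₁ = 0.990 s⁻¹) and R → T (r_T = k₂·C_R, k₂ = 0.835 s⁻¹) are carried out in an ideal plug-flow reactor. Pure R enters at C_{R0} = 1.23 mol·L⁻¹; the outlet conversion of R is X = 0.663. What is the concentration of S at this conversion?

C_R = C_{R0}(1−X) = 0.4145 mol·L⁻¹.
Both paths are first order in R, so the instantaneous fraction to S is constant: dC_S/d(−C_R) = k₁/(k₁+k₂) = 0.5425.
C_S = 0.5425·(C_{R0}−C_R) = 0.5425×0.8155 = 0.442 mol·L⁻¹.

0.442 mol·L⁻¹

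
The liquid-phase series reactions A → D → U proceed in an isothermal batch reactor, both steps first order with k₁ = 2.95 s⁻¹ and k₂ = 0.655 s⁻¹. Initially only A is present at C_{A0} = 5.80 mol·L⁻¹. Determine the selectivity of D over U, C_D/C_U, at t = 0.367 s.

For first-order series with pure A initially, C_D(t) = k₁C_{A0}/(k₂−k₁)·(e^(−k₁t) − e^(−k₂t)).
e^(−k₁t) = e^(−2.95×0.367) = e^(−1.083) = 0.3387; e^(−k₂t) = e^(−0.2404) = 0.7863.
C_D = 2.95×5.80/(0.655−2.95) × (0.3387−0.7863) = (-7.455)×(-0.4476) = 3.337 mol·L⁻¹.
C_A = C_{A0}e^(−k₁t) = 1.964 mol·L⁻¹, so C_U = C_{A0}−C_A−C_D = 0.4983 mol·L⁻¹; C_D/C_U = 6.70.

6.70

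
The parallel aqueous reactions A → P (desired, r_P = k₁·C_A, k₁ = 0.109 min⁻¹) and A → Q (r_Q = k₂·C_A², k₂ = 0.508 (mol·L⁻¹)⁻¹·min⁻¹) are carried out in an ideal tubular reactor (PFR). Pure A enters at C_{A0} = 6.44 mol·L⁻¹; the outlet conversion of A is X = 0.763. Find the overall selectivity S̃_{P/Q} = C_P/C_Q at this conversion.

0.0622

C_A = C_{A0}(1−X) = 1.526 mol·L⁻¹.
Along a PFR/batch, dC_P/dC_A = −r_P/(r_P+r_Q) = −k₁/(k₁+k₂·C_A).
Integrating from C_{A0} to C_A: C_P = (0.109/0.508)·ln[(0.109+0.508·6.44)/(0.109+0.508·1.53)] = 0.2146·ln(3.381/0.8844) = 0.2877 mol·L⁻¹.
C_Q = (C_{A0}−C_A)−C_P = 4.626 mol·L⁻¹; S̃_{P/Q} = 0.2877/4.626 = 0.0622.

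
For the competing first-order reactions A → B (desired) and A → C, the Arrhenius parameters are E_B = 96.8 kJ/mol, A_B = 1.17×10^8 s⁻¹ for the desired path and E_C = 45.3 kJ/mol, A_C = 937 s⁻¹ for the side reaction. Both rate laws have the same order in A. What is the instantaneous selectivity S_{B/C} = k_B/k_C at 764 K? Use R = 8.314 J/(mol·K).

With equal orders, S_{B/C} = k_B/k_C = (A_B/A_C)·exp[(E_C−E_B)/(RT)].
(E_C−E_B)/(RT) = (45.3−96.8)×10³/(8.314×764) = -51500/6352 = -8.108.
k_B/k_C = (1.17×10^8/937)·exp(-8.108) = 1.249×10^5 × 3.012×10^-4 = 37.6.

37.6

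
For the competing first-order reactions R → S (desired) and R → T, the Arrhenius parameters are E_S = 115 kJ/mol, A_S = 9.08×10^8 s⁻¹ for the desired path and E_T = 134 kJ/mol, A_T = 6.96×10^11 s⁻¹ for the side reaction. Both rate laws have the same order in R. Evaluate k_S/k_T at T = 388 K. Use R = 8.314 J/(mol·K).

0.471

With equal orders, S_{S/T} = k_S/k_T = (A_S/A_T)·exp[(E_T−E_S)/(RT)].
(E_T−E_S)/(RT) = (134−115)×10³/(8.314×388) = 19000/3226 = 5.890.
k_S/k_T = (9.08×10^8/6.96×10^11)·exp(5.890) = 0.001305 × 361.4 = 0.471.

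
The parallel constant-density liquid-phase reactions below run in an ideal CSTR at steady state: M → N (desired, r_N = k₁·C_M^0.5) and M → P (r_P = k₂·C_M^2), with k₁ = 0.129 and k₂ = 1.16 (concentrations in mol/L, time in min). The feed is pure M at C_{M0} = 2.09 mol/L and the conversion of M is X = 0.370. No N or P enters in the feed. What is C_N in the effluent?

Exit C_M = C_{M0}(1−X) = 2.09×0.630 = 1.317 mol/L.
In a CSTR the entire volume is at exit conditions, so r_N = 0.129×1.317^0.5 = 0.1480 and r_P = 1.16×1.317^2 = 2.011.
Fraction of consumed M going to N: r_N/(r_N+r_P) = 0.06856.
C_N = 0.06856·C_{M0}·X = 0.06856×2.09×0.370 = 0.0530 mol/L.

0.0530 mol/L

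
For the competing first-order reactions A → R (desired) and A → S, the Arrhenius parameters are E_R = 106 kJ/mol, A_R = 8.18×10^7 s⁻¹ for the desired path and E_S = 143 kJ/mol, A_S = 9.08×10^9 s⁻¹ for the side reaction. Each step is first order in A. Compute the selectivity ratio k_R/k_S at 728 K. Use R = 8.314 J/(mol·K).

Since both paths have the same order in A, the concentration cancels and S_{R/S} = k_R/k_S = (A_R/A_S)·exp[(E_S−E_R)/(RT)].
(E_S−E_R)/(RT) = (143−106)×10³/(8.314×728) = 37000/6053 = 6.113.
k_R/k_S = (8.18×10^7/9.08×10^9)·exp(6.113) = 0.009009 × 451.7 = 4.07.

4.07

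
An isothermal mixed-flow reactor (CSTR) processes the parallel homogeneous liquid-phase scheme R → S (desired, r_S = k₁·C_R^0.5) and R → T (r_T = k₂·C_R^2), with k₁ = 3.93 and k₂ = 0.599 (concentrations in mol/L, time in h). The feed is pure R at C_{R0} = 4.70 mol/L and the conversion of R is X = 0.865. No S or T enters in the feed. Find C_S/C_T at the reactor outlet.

Exit C_R = C_{R0}(1−X) = 4.70×0.135 = 0.6345 mol/L.
A CSTR operates uniformly at the exit composition, giving r_S = 3.130 and r_T = 0.2412 (each k·C_R^n at C_R = 0.6345).
Overall selectivity = C_S/C_T = r_Sτ/(r_Tτ) = r_S/r_T = 13.0.

13.0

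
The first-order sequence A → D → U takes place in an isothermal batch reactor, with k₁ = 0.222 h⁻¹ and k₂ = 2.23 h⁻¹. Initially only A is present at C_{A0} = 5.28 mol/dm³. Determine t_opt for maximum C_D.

Setting dC_D/dt = 0 gives t_opt = ln(k₂/k₁)/(k₂−k₁).
= ln(2.23/0.222)/(2.23−0.222) = ln(10.05)/2.008 = 2.307/2.008 = 1.15 h.

1.15 h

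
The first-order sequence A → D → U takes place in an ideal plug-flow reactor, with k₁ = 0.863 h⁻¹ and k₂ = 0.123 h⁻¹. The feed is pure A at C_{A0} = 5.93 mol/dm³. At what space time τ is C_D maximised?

Setting dC_D/dτ = 0 gives τ_opt = ln(k₂/k₁)/(k₂−k₁).
= ln(0.123/0.863)/(0.123−0.863) = ln(0.1425)/-0.7400 = -1.948/-0.7400 = 2.63 h.

2.63 h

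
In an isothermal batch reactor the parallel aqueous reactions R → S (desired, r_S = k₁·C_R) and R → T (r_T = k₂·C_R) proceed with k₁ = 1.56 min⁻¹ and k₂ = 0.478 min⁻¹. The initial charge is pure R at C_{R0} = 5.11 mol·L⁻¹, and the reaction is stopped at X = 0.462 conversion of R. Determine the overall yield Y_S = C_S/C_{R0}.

C_R = C_{R0}(1−X) = 2.749 mol·L⁻¹.
Both paths are first order in R, so the instantaneous fraction to S is constant: dC_S/d(−C_R) = k₁/(k₁+k₂) = 0.7655.
C_S = 0.7655·(C_{R0}−C_R) = 0.7655×2.361 = 1.81 mol·L⁻¹.
Y_S = C_S/C_{R0} = 1.807/5.11 = 0.354.

0.354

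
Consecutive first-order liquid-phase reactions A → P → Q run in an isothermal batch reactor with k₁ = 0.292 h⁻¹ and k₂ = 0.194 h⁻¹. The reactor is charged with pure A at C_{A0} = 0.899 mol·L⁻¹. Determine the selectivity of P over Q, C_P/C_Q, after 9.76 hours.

0.415

Solving the coupled first-order balances gives C_P(t) = [k₁/(k₂−k₁)]·C_{A0}·(e^(−k₁t) − e^(−k₂t)).
e^(−k₁t) = e^(−0.292×9.76) = e^(−2.850) = 0.05785; e^(−k₂t) = e^(−1.893) = 0.1506.
C_P = 0.292×0.899/(0.194−0.292) × (0.05785−0.1506) = (-2.679)×(-0.09270) = 0.2483 mol·L⁻¹.
C_A = C_{A0}e^(−k₁t) = 0.05201 mol·L⁻¹, so C_Q = C_{A0}−C_A−C_P = 0.5987 mol·L⁻¹; C_P/C_Q = 0.415.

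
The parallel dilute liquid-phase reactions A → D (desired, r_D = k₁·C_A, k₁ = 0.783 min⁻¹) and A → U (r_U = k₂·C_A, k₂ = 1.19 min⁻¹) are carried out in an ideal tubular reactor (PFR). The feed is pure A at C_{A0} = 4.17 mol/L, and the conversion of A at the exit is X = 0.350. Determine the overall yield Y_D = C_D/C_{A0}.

0.139

C_A = C_{A0}(1−X) = 2.711 mol/L.
Both paths are first order in A, so the instantaneous fraction to D is constant: dC_D/d(−C_A) = k₁/(k₁+k₂) = 0.3969.
C_D = 0.3969·(C_{A0}−C_A) = 0.3969×1.459 = 0.579 mol/L.
Y_D = C_D/C_{A0} = 0.5792/4.17 = 0.139.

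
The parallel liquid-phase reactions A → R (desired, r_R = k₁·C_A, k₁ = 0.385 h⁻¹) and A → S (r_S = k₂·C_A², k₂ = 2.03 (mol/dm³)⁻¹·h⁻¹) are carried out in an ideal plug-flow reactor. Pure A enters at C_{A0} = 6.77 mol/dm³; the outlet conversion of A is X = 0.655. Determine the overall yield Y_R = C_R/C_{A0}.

0.0284

C_A = C_{A0}(1−X) = 2.336 mol/dm³.
Along a PFR/batch, dC_R/dC_A = −r_R/(r_R+r_S) = −k₁/(k₁+k₂·C_A).
Integrating from C_{A0} to C_A: C_R = (0.385/2.03)·ln[(0.385+2.03·6.77)/(0.385+2.03·2.34)] = 0.1897·ln(14.13/5.126) = 0.1923 mol/dm³.
Y_R = C_R/C_{A0} = 0.1923/6.77 = 0.0284.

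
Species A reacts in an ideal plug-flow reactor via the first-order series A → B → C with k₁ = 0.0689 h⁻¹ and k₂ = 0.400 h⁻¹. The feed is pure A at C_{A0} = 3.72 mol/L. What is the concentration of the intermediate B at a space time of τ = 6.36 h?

The intermediate concentration in a first-order A→B→C sequence is C_B = k₁C_{A0}(e^(−k₁τ) − e^(−k₂τ))/(k₂−k₁).
e^(−k₁τ) = e^(−0.0689×6.36) = e^(−0.4382) = 0.6452; e^(−k₂τ) = e^(−2.544) = 0.07855.
C_B = 0.0689×3.72/(0.400−0.0689) × (0.6452−0.07855) = 0.7741×0.5666 = 0.4386 mol/L.

0.439 mol/L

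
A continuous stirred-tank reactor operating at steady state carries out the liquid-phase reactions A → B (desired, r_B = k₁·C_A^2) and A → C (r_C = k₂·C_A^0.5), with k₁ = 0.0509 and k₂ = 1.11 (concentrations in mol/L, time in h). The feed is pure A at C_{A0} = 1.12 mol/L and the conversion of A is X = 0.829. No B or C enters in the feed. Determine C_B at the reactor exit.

0.00355 mol/L

Exit C_A = C_{A0}(1−X) = 1.12×0.171 = 0.1915 mol/L.
A CSTR operates uniformly at the exit composition, giving r_B = 0.001867 and r_C = 0.4858 (each k·C_A^n at C_A = 0.1915).
Fraction of consumed A going to B: r_B/(r_B+r_C) = 0.003829.
C_B = 0.003829·C_{A0}·X = 0.003829×1.12×0.829 = 0.00355 mol/L.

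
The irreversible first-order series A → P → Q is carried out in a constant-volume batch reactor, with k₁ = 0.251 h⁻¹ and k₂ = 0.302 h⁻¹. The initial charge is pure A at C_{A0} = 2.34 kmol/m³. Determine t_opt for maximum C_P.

For first-order series the maximum of C_P occurs at t_opt = ln(k₂/k₁)/(k₂−k₁).
= ln(0.302/0.251)/(0.302−0.251) = ln(1.203)/0.05100 = 0.1850/0.05100 = 3.63 h.

3.63 h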